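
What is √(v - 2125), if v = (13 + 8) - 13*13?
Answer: I*√2273 ≈ 47.676*I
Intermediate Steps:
v = -148 (v = 21 - 169 = -148)
√(v - 2125) = √(-148 - 2125) = √(-2273) = I*√2273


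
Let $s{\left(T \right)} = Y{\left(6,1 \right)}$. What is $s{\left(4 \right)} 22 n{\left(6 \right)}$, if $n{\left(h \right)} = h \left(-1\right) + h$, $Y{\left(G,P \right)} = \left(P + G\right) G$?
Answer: $0$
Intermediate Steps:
$Y{\left(G,P \right)} = G \left(G + P\right)$ ($Y{\left(G,P \right)} = \left(G + P\right) G = G \left(G + P\right)$)
$s{\left(T \right)} = 42$ ($s{\left(T \right)} = 6 \left(6 + 1\right) = 6 \cdot 7 = 42$)
$n{\left(h \right)} = 0$ ($n{\left(h \right)} = - h + h = 0$)
$s{\left(4 \right)} 22 n{\left(6 \right)} = 42 \cdot 22 \cdot 0 = 924 \cdot 0 = 0$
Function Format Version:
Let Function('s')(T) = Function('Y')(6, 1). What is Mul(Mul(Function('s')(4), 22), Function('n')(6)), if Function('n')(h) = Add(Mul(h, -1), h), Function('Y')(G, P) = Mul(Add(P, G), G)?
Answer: 0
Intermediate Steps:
Function('Y')(G, P) = Mul(G, Add(G, P)) (Function('Y')(G, P) = Mul(Add(G, P), G) = Mul(G, Add(G, P)))
Function('s')(T) = 42 (Function('s')(T) = Mul(6, Add(6, 1)) = Mul(6, 7) = 42)
Function('n')(h) = 0 (Function('n')(h) = Add(Mul(-1, h), h) = 0)
Mul(Mul(Function('s')(4), 22), Function('n')(6)) = Mul(Mul(42, 22), 0) = Mul(924, 0) = 0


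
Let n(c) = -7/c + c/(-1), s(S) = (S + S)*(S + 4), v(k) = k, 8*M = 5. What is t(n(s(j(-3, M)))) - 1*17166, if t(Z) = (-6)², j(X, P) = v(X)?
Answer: -17130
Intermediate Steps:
M = 5/8 (M = (⅛)*5 = 5/8 ≈ 0.62500)
j(X, P) = X
s(S) = 2*S*(4 + S) (s(S) = (2*S)*(4 + S) = 2*S*(4 + S))
n(c) = -c - 7/c (n(c) = -7/c + c*(-1) = -7/c - c = -c - 7/c)
t(Z) = 36
t(n(s(j(-3, M)))) - 1*17166 = 36 - 1*17166 = 36 - 17166 = -17130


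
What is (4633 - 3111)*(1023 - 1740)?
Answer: -1091274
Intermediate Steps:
(4633 - 3111)*(1023 - 1740) = 1522*(-717) = -1091274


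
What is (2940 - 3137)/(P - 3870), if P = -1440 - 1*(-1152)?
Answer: 197/4158 ≈ 0.047379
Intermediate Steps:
P = -288 (P = -1440 + 1152 = -288)
(2940 - 3137)/(P - 3870) = (2940 - 3137)/(-288 - 3870) = -197/(-4158) = -197*(-1/4158) = 197/4158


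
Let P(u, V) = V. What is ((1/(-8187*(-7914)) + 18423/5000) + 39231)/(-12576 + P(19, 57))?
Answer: -6355226168400157/2027825053605000 ≈ -3.1340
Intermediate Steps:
((1/(-8187*(-7914)) + 18423/5000) + 39231)/(-12576 + P(19, 57)) = ((1/(-8187*(-7914)) + 18423/5000) + 39231)/(-12576 + 57) = ((-1/8187*(-1/7914) + 18423*(1/5000)) + 39231)/(-12519) = ((1/64791918 + 18423/5000) + 39231)*(-1/12519) = (596830755157/161979795000 + 39231)*(-1/12519) = (6355226168400157/161979795000)*(-1/12519) = -6355226168400157/2027825053605000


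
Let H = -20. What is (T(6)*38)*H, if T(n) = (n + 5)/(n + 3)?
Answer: -8360/9 ≈ -928.89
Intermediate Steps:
T(n) = (5 + n)/(3 + n)
(T(6)*38)*H = (((5 + 6)/(3 + 6))*38)*(-20) = ((11/9)*38)*(-20) = (418/9)*(-20) = -8360/9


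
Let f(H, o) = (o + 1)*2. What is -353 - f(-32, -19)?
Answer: -317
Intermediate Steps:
f(H, o) = 2 + 2*o (f(H, o) = (1 + o)*2 = 2 + 2*o)
-353 - f(-32, -19) = -353 - (2 + 2*(-19)) = -353 - (2 - 38) = -353 - 1*(-36) = -353 + 36 = -317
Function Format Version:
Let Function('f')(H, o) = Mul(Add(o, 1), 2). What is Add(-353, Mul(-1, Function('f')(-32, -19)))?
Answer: -317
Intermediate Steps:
Function('f')(H, o) = Add(2, Mul(2, o)) (Function('f')(H, o) = Mul(Add(1, o), 2) = Add(2, Mul(2, o)))
Add(-353, Mul(-1, Function('f')(-32, -19))) = Add(-353, Mul(-1, Add(2, Mul(2, -19)))) = Add(-353, Mul(-1, Add(2, -38))) = Add(-353, Mul(-1, -36)) = Add(-353, 36) = -317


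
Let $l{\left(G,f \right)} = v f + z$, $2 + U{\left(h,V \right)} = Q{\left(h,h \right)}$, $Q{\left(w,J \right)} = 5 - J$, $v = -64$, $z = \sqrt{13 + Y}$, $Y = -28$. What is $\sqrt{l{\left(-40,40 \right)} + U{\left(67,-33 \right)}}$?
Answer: $\sqrt{-2624 + i \sqrt{15}} \approx 0.0378 + 51.225 i$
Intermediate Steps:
$z = i \sqrt{15}$ ($z = \sqrt{13 - 28} = \sqrt{-15} = i \sqrt{15} \approx 3.873 i$)
$U{\left(h,V \right)} = 3 - h$ ($U{\left(h,V \right)} = -2 - \left(-5 + h\right) = 3 - h$)
$l{\left(G,f \right)} = - 64 f + i \sqrt{15}$
$\sqrt{l{\left(-40,40 \right)} + U{\left(67,-33 \right)}} = \sqrt{\left(\left(-64\right) 40 + i \sqrt{15}\right) + \left(3 - 67\right)} = \sqrt{\left(-2560 + i \sqrt{15}\right) + \left(3 - 67\right)} = \sqrt{\left(-2560 + i \sqrt{15}\right) - 64} = \sqrt{-2624 + i \sqrt{15}}$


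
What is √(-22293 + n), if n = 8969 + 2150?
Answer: I*√11174 ≈ 105.71*I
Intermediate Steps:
n = 11119
√(-22293 + n) = √(-22293 + 11119) = √(-11174) = I*√11174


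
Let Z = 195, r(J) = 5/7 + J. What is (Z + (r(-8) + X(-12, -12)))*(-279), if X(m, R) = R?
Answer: -343170/7 ≈ -49024.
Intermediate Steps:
r(J) = 5/7 + J (r(J) = 5*(⅐) + J = 5/7 + J)
(Z + (r(-8) + X(-12, -12)))*(-279) = (195 + ((5/7 - 8) - 12))*(-279) = (195 + (-51/7 - 12))*(-279) = (195 - 135/7)*(-279) = (1230/7)*(-279) = -343170/7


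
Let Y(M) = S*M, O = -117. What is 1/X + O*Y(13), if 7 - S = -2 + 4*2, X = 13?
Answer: -19772/13 ≈ -1520.9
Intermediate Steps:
S = 1 (S = 7 - (-2 + 4*2) = 7 - (-2 + 8) = 7 - 1*6 = 7 - 6 = 1)
Y(M) = M (Y(M) = 1*M = M)
1/X + O*Y(13) = 1/13 - 117*13 = 1/13 - 1521 = -19772/13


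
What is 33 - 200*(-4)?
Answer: 833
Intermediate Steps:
33 - 200*(-4) = 33 - 40*(-20) = 33 + 800 = 833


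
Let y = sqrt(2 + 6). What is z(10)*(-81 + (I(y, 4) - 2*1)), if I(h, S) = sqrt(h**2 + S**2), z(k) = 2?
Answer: -166 + 4*sqrt(6) ≈ -156.20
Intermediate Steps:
y = 2*sqrt(2) (y = sqrt(8) = 2*sqrt(2) ≈ 2.8284)
I(h, S) = sqrt(S**2 + h**2)
z(10)*(-81 + (I(y, 4) - 2*1)) = 2*(-81 + (sqrt(4**2 + (2*sqrt(2))**2) - 2*1)) = 2*(-81 + (sqrt(16 + 8) - 2)) = 2*(-81 + (sqrt(24) - 2)) = 2*(-81 + (2*sqrt(6) - 2)) = 2*(-81 + (-2 + 2*sqrt(6))) = 2*(-83 + 2*sqrt(6)) = -166 + 4*sqrt(6)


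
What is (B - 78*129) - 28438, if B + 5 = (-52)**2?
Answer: -35801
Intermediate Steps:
B = 2699 (B = -5 + (-52)**2 = -5 + 2704 = 2699)
(B - 78*129) - 28438 = (2699 - 78*129) - 28438 = (2699 - 10062) - 28438 = -7363 - 28438 = -35801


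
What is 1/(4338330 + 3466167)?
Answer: 1/7804497 ≈ 1.2813e-7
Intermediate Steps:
1/(4338330 + 3466167) = 1/7804497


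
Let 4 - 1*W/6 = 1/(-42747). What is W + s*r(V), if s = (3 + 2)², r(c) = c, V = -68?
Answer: -23881322/14249 ≈ -1676.0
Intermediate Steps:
s = 25 (s = 5² = 25)
W = 341978/14249 (W = 24 - 6/(-42747) = 24 - 6*(-1/42747) = 24 + 2/14249 = 341978/14249 ≈ 24.000)
W + s*r(V) = 341978/14249 + 25*(-68) = 341978/14249 - 1700 = -23881322/14249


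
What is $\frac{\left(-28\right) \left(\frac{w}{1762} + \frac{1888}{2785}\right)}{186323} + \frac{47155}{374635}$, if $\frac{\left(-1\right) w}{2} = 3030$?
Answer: $\frac{4325683645279837}{34253576216414285} \approx 0.12628$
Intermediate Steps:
$w = -6060$ ($w = \left(-2\right) 3030 = -6060$)
$\frac{\left(-28\right) \left(\frac{w}{1762} + \frac{1888}{2785}\right)}{186323} + \frac{47155}{374635} = \frac{\left(-28\right) \left(- \frac{6060}{1762} + \frac{1888}{2785}\right)}{186323} + \frac{47155}{374635} = - 28 \left(\left(-6060\right) \frac{1}{1762} + 1888 \cdot \frac{1}{2785}\right) \frac{1}{186323} + 47155 \cdot \frac{1}{374635} = - 28 \left(- \frac{3030}{881} + \frac{1888}{2785}\right) \frac{1}{186323} + \frac{9431}{74927} = \left(-28\right) \left(- \frac{6775222}{2453585}\right) \frac{1}{186323} + \frac{9431}{74927} = \frac{189706216}{2453585} \cdot \frac{1}{186323} + \frac{9431}{74927} = \frac{189706216}{457159317955} + \frac{9431}{74927} = \frac{4325683645279837}{34253576216414285}$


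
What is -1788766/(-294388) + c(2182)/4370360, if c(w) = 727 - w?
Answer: 390856152061/64329076984 ≈ 6.0759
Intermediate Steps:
-1788766/(-294388) + c(2182)/4370360 = -1788766/(-294388) + (727 - 1*2182)/4370360 = -1788766*(-1/294388) + (727 - 2182)*(1/4370360) = 894383/147194 - 1455*1/4370360 = 894383/147194 - 291/874072 = 390856152061/64329076984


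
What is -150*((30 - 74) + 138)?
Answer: -14100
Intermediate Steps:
-150*((30 - 74) + 138) = -150*(-44 + 138) = -150*94 = -14100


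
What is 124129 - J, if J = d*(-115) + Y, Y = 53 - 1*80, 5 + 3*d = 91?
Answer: 382358/3 ≈ 1.2745e+5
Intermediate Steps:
d = 86/3 (d = -5/3 + (⅓)*91 = -5/3 + 91/3 = 86/3 ≈ 28.667)
Y = -27 (Y = 53 - 80 = -27)
J = -9971/3 (J = (86/3)*(-115) - 27 = -9890/3 - 27 = -9971/3 ≈ -3323.7)
124129 - J = 124129 - 1*(-9971/3) = 124129 + 9971/3 = 382358/3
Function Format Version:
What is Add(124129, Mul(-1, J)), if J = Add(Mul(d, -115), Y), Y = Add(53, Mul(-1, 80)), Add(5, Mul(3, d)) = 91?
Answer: Rational(382358, 3) ≈ 1.2745e+5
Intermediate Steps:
d = Rational(86, 3) (d = Add(Rational(-5, 3), Mul(Rational(1, 3), 91)) = Add(Rational(-5, 3), Rational(91, 3)) = Rational(86, 3) ≈ 28.667)
Y = -27 (Y = Add(53, -80) = -27)
J = Rational(-9971, 3) (J = Add(Mul(Rational(86, 3), -115), -27) = Add(Rational(-9890, 3), -27) = Rational(-9971, 3) ≈ -3323.7)
Add(124129, Mul(-1, J)) = Add(124129, Mul(-1, Rational(-9971, 3))) = Add(124129, Rational(9971, 3)) = Rational(382358, 3)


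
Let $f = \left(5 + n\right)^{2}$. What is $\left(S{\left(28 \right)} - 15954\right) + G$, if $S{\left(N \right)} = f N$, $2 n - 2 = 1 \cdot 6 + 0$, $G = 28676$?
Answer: $14990$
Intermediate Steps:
$n = 4$ ($n = 1 + \frac{1 \cdot 6 + 0}{2} = 1 + \frac{6 + 0}{2} = 1 + \frac{1}{2} \cdot 6 = 1 + 3 = 4$)
$f = 81$ ($f = \left(5 + 4\right)^{2} = 9^{2} = 81$)
$S{\left(N \right)} = 81 N$
$\left(S{\left(28 \right)} - 15954\right) + G = \left(81 \cdot 28 - 15954\right) + 28676 = \left(2268 - 15954\right) + 28676 = -13686 + 28676 = 14990$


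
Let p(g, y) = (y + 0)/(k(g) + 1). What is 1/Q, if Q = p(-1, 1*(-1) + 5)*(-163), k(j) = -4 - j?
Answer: 1/326 ≈ 0.0030675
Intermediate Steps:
p(g, y) = y/(-3 - g) (p(g, y) = (y + 0)/((-4 - g) + 1) = y/(-3 - g))
Q = 326 (Q = -(1*(-1) + 5)/(3 - 1)*(-163) = -1*(-1 + 5)/2*(-163) = -1*4*½*(-163) = -2*(-163) = 326)
1/Q = 1/326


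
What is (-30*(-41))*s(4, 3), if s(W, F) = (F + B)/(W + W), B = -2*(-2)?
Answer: 4305/4 ≈ 1076.3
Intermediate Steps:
B = 4
s(W, F) = (4 + F)/(2*W) (s(W, F) = (F + 4)/(W + W) = (4 + F)/((2*W)) = (4 + F)*(1/(2*W)) = (4 + F)/(2*W))
(-30*(-41))*s(4, 3) = (-30*(-41))*((½)*(4 + 3)/4) = 1230*((½)*(¼)*7) = 1230*(7/8) = 4305/4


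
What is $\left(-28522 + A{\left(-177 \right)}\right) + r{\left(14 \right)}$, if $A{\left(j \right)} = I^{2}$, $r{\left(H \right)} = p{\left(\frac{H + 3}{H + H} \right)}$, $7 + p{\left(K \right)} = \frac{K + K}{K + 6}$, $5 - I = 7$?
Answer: $- \frac{5277091}{185} \approx -28525.0$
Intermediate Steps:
$I = -2$ ($I = 5 - 7 = -2$)
$p{\left(K \right)} = -7 + \frac{2 K}{6 + K}$ ($p{\left(K \right)} = -7 + \frac{K + K}{K + 6} = -7 + \frac{2 K}{6 + K}$)
$r{\left(H \right)} = \frac{-42 - \frac{5 \left(3 + H\right)}{2 H}}{6 + \frac{3 + H}{2 H}}$ ($r{\left(H \right)} = \frac{-42 - 5 \frac{H + 3}{H + H}}{6 + \frac{H + 3}{H + H}} = \frac{-42 - 5 \frac{3 + H}{2 H}}{6 + \frac{3 + H}{2 H}} = \frac{-42 - \frac{5 \left(3 + H\right)}{2 H}}{6 + \frac{3 + H}{2 H}}$)
$A{\left(j \right)} = 4$ ($A{\left(j \right)} = \left(-2\right)^{2} = 4$)
$\left(-28522 + A{\left(-177 \right)}\right) + r{\left(14 \right)} = \left(-28522 + 4\right) + \frac{-15 - 1246}{3 + 13 \cdot 14} = -28518 + \frac{-15 - 1246}{3 + 182} = -28518 + \frac{1}{185} \left(-1261\right) = -28518 - \frac{1261}{185} = - \frac{5277091}{185}$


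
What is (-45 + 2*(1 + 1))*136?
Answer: -5576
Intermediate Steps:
(-45 + 2*(1 + 1))*136 = (-45 + 2*2)*136 = (-45 + 4)*136 = -41*136 = -5576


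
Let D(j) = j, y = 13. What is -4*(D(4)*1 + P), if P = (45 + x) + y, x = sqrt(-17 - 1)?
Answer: -248 - 12*I*sqrt(2) ≈ -248.0 - 16.971*I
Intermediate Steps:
x = 3*I*sqrt(2) (x = sqrt(-18) = 3*I*sqrt(2) ≈ 4.2426*I)
P = 58 + 3*I*sqrt(2) (P = (45 + 3*I*sqrt(2)) + 13 = 58 + 3*I*sqrt(2) ≈ 58.0 + 4.2426*I)
-4*(D(4)*1 + P) = -4*(4*1 + (58 + 3*I*sqrt(2))) = -4*(4 + (58 + 3*I*sqrt(2))) = -4*(62 + 3*I*sqrt(2)) = -248 - 12*I*sqrt(2)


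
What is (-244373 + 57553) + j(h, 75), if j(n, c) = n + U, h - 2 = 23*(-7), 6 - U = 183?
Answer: -187156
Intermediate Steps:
U = -177 (U = 6 - 1*183 = 6 - 183 = -177)
h = -159 (h = 2 + 23*(-7) = 2 - 161 = -159)
j(n, c) = -177 + n (j(n, c) = n - 177 = -177 + n)
(-244373 + 57553) + j(h, 75) = (-244373 + 57553) + (-177 - 159) = -186820 - 336 = -187156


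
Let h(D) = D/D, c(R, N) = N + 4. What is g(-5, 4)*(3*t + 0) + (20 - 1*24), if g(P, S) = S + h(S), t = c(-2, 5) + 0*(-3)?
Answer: 131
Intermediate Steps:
c(R, N) = 4 + N
h(D) = 1
t = 9 (t = (4 + 5) + 0*(-3) = 9 + 0 = 9)
g(P, S) = 1 + S (g(P, S) = S + 1 = 1 + S)
g(-5, 4)*(3*t + 0) + (20 - 1*24) = (1 + 4)*(3*9 + 0) + (20 - 1*24) = 5*(27 + 0) + (20 - 24) = 5*27 - 4 = 135 - 4 = 131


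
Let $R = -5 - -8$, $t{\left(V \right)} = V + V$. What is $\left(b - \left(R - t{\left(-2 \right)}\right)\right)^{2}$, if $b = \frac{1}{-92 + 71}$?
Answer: $\frac{21904}{441} \approx 49.669$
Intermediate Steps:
$t{\left(V \right)} = 2 V$
$R = 3$ ($R = -5 + 8 = 3$)
$b = - \frac{1}{21}$ ($b = \frac{1}{-21} = - \frac{1}{21} \approx -0.047619$)
$\left(b - \left(R - t{\left(-2 \right)}\right)\right)^{2} = \left(- \frac{1}{21} + \left(2 \left(-2\right) - 3\right)\right)^{2} = \left(- \frac{1}{21} - 7\right)^{2} = \left(- \frac{148}{21}\right)^{2} = \frac{21904}{441}$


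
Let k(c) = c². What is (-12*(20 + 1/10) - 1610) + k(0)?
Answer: -9256/5 ≈ -1851.2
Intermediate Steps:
(-12*(20 + 1/10) - 1610) + k(0) = (-12*(20 + 1/10) - 1610) + 0² = (-12*(20 + ⅒) - 1610) + 0 = (-12*201/10 - 1610) + 0 = (-1206/5 - 1610) + 0 = -9256/5 + 0 = -9256/5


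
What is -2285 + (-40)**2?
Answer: -685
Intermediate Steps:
-2285 + (-40)**2 = -2285 + 1600 = -685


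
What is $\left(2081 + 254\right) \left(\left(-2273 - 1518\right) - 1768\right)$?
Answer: $-12980265$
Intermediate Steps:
$\left(2081 + 254\right) \left(\left(-2273 - 1518\right) - 1768\right) = 2335 \left(\left(-2273 - 1518\right) - 1768\right) = 2335 \left(-3791 - 1768\right) = 2335 \left(-5559\right) = -12980265$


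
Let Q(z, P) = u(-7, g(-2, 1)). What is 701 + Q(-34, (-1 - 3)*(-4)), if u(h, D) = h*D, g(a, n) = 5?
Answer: 666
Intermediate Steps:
u(h, D) = D*h
Q(z, P) = -35 (Q(z, P) = 5*(-7) = -35)
701 + Q(-34, (-1 - 3)*(-4)) = 701 - 35 = 666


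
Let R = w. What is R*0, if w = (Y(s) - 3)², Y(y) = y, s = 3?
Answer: 0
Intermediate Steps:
w = 0 (w = (3 - 3)² = 0² = 0)
R = 0
R*0 = 0*0 = 0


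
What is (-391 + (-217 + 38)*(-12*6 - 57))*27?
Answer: 612900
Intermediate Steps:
(-391 + (-217 + 38)*(-12*6 - 57))*27 = (-391 - 179*(-72 - 57))*27 = (-391 - 179*(-129))*27 = (-391 + 23091)*27 = 22700*27 = 612900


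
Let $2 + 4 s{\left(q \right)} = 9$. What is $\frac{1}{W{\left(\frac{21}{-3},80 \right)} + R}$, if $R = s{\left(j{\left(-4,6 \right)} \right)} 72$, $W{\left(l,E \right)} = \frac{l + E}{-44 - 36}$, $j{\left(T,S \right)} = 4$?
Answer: $\frac{80}{10007} \approx 0.0079944$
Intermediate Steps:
$s{\left(q \right)} = \frac{7}{4}$ ($s{\left(q \right)} = - \frac{1}{2} + \frac{1}{4} \cdot 9 = - \frac{1}{2} + \frac{9}{4} = \frac{7}{4}$)
$W{\left(l,E \right)} = - \frac{E}{80} - \frac{l}{80}$ ($W{\left(l,E \right)} = \frac{E + l}{-80} = \left(E + l\right) \left(- \frac{1}{80}\right) = - \frac{E}{80} - \frac{l}{80}$)
$R = 126$ ($R = \frac{7}{4} \cdot 72 = 126$)
$\frac{1}{W{\left(\frac{21}{-3},80 \right)} + R} = \frac{1}{\left(\left(- \frac{1}{80}\right) 80 - \frac{21 \frac{1}{-3}}{80}\right) + 126} = \frac{1}{\left(-1 - \frac{21 \left(- \frac{1}{3}\right)}{80}\right) + 126} = \frac{1}{\left(-1 - - \frac{7}{80}\right) + 126} = \frac{1}{\left(-1 + \frac{7}{80}\right) + 126} = \frac{1}{- \frac{73}{80} + 126} = \frac{1}{\frac{10007}{80}} = \frac{80}{10007}$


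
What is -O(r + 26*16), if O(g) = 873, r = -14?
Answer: -873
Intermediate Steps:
-O(r + 26*16) = -1*873 = -873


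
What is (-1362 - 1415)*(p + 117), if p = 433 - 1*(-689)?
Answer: -3440703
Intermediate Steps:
p = 1122 (p = 433 + 689 = 1122)
(-1362 - 1415)*(p + 117) = (-1362 - 1415)*(1122 + 117) = -2777*1239 = -3440703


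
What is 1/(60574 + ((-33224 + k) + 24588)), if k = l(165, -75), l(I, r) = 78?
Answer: 1/52016 ≈ 1.9225e-5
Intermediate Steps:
k = 78
1/(60574 + ((-33224 + k) + 24588)) = 1/(60574 + ((-33224 + 78) + 24588)) = 1/(60574 + (-33146 + 24588)) = 1/(60574 - 8558) = 1/52016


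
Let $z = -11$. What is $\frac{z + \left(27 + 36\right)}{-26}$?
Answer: $-2$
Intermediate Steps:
$\frac{z + \left(27 + 36\right)}{-26} = \frac{-11 + \left(27 + 36\right)}{-26} = \left(-11 + 63\right) \left(- \frac{1}{26}\right) = 52 \left(- \frac{1}{26}\right) = -2$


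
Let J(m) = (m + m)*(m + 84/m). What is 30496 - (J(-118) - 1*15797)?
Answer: 18277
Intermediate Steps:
J(m) = 2*m*(m + 84/m) (J(m) = (2*m)*(m + 84/m) = 2*m*(m + 84/m))
30496 - (J(-118) - 1*15797) = 30496 - ((168 + 2*(-118)²) - 1*15797) = 30496 - ((168 + 2*13924) - 15797) = 30496 - ((168 + 27848) - 15797) = 30496 - (28016 - 15797) = 30496 - 1*12219 = 30496 - 12219 = 18277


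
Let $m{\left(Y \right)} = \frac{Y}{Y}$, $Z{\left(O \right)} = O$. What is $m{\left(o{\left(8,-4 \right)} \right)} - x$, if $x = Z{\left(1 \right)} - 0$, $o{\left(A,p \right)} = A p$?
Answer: $0$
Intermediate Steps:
$m{\left(Y \right)} = 1$
$x = 1$ ($x = 1 - 0 = 1 + 0 = 1$)
$m{\left(o{\left(8,-4 \right)} \right)} - x = 1 - 1 = 0$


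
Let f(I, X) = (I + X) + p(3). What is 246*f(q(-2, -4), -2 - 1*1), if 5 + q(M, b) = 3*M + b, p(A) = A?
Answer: -3690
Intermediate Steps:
q(M, b) = -5 + b + 3*M (q(M, b) = -5 + (3*M + b) = -5 + (b + 3*M) = -5 + b + 3*M)
f(I, X) = 3 + I + X (f(I, X) = (I + X) + 3 = 3 + I + X)
246*f(q(-2, -4), -2 - 1*1) = 246*(3 + (-5 - 4 + 3*(-2)) + (-2 - 1*1)) = 246*(3 + (-5 - 4 - 6) + (-2 - 1)) = 246*(3 - 15 - 3) = 246*(-15) = -3690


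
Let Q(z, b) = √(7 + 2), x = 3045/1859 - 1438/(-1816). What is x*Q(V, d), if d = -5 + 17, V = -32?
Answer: 12304443/1687972 ≈ 7.2895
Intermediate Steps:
d = 12
x = 4101481/1687972 (x = 3045*(1/1859) - 1438*(-1/1816) = 3045/1859 + 719/908 = 4101481/1687972 ≈ 2.4298)
Q(z, b) = 3 (Q(z, b) = √9 = 3)
x*Q(V, d) = (4101481/1687972)*3 = 12304443/1687972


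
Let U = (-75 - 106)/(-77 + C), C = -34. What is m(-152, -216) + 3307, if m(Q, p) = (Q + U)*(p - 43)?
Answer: 126758/3 ≈ 42253.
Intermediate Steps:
U = 181/111 (U = (-75 - 106)/(-77 - 34) = -181/(-111) = -181*(-1/111) = 181/111 ≈ 1.6306)
m(Q, p) = (-43 + p)*(181/111 + Q) (m(Q, p) = (Q + 181/111)*(p - 43) = (181/111 + Q)*(-43 + p) = (-43 + p)*(181/111 + Q))
m(-152, -216) + 3307 = (-7783/111 - 43*(-152) + (181/111)*(-216) - 152*(-216)) + 3307 = (-7783/111 + 6536 - 13032/37 + 32832) + 3307 = 116837/3 + 3307 = 126758/3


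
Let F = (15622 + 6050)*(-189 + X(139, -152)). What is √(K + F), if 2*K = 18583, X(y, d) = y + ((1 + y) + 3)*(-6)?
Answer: I*√78675538/2 ≈ 4435.0*I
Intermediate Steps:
X(y, d) = -24 - 5*y (X(y, d) = y + (4 + y)*(-6) = y + (-24 - 6*y) = -24 - 5*y)
K = 18583/2 (K = (½)*18583 = 18583/2 ≈ 9291.5)
F = -19678176 (F = (15622 + 6050)*(-189 + (-24 - 5*139)) = 21672*(-189 + (-24 - 695)) = 21672*(-189 - 719) = 21672*(-908) = -19678176)
√(K + F) = √(18583/2 - 19678176) = √(-39337769/2) = I*√78675538/2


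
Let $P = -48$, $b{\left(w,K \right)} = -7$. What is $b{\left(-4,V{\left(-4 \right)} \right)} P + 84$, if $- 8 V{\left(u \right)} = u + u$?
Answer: $420$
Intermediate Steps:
$V{\left(u \right)} = - \frac{u}{4}$ ($V{\left(u \right)} = - \frac{u + u}{8} = - \frac{2 u}{8} = - \frac{u}{4}$)
$b{\left(-4,V{\left(-4 \right)} \right)} P + 84 = \left(-7\right) \left(-48\right) + 84 = 336 + 84 = 420$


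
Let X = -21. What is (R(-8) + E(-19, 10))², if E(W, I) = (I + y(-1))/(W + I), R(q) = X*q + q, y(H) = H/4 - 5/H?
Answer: 32501401/1296 ≈ 25078.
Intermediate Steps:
y(H) = -5/H + H/4 (y(H) = H*(¼) - 5/H = H/4 - 5/H = -5/H + H/4)
R(q) = -20*q (R(q) = -21*q + q = -20*q)
E(W, I) = (19/4 + I)/(I + W) (E(W, I) = (I + (-5/(-1) + (¼)*(-1)))/(W + I) = (I + (-5*(-1) - ¼))/(I + W) = (I + (5 - ¼))/(I + W) = (I + 19/4)/(I + W) = (19/4 + I)/(I + W))
(R(-8) + E(-19, 10))² = (-20*(-8) + (19/4 + 10)/(10 - 19))² = (160 + (59/4)/(-9))² = (160 - ⅑*59/4)² = (160 - 59/36)² = (5701/36)² = 32501401/1296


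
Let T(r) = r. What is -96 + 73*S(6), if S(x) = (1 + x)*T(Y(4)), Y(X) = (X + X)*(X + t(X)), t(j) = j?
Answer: 32608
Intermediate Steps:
Y(X) = 4*X² (Y(X) = (X + X)*(X + X) = (2*X)*(2*X) = 4*X²)
S(x) = 64 + 64*x (S(x) = (1 + x)*(4*4²) = (1 + x)*(4*16) = (1 + x)*64 = 64 + 64*x)
-96 + 73*S(6) = -96 + 73*(64 + 64*6) = -96 + 73*(64 + 384) = -96 + 73*448 = -96 + 32704 = 32608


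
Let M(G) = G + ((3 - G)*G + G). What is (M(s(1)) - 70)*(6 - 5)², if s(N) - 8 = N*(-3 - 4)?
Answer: -66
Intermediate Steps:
s(N) = 8 - 7*N (s(N) = 8 + N*(-3 - 4) = 8 + N*(-7) = 8 - 7*N)
M(G) = 2*G + G*(3 - G) (M(G) = G + (G*(3 - G) + G) = G + (G + G*(3 - G)) = 2*G + G*(3 - G))
(M(s(1)) - 70)*(6 - 5)² = ((8 - 7*1)*(5 - (8 - 7*1)) - 70)*(6 - 5)² = ((8 - 7)*(5 - (8 - 7)) - 70)*1² = (1*(5 - 1*1) - 70)*1 = (1*(5 - 1) - 70)*1 = (1*4 - 70)*1 = (4 - 70)*1 = -66*1 = -66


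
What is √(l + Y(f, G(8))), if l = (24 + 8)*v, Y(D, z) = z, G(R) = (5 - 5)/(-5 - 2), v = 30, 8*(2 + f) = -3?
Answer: 8*√15 ≈ 30.984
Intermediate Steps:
f = -19/8 (f = -2 + (⅛)*(-3) = -2 - 3/8 = -19/8 ≈ -2.3750)
G(R) = 0 (G(R) = 0/(-7) = 0*(-⅐) = 0)
l = 960 (l = (24 + 8)*30 = 32*30 = 960)
√(l + Y(f, G(8))) = √(960 + 0) = √960 = 8*√15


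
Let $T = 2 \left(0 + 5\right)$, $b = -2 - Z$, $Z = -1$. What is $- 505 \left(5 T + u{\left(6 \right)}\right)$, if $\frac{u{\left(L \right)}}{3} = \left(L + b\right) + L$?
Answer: $-41915$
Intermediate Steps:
$b = -1$ ($b = -2 - -1 = -2 + 1 = -1$)
$T = 10$ ($T = 2 \cdot 5 = 10$)
$u{\left(L \right)} = -3 + 6 L$ ($u{\left(L \right)} = 3 \left(\left(L - 1\right) + L\right) = 3 \left(\left(-1 + L\right) + L\right) = 3 \left(-1 + 2 L\right) = -3 + 6 L$)
$- 505 \left(5 T + u{\left(6 \right)}\right) = - 505 \left(5 \cdot 10 + \left(-3 + 6 \cdot 6\right)\right) = - 505 \left(50 + \left(-3 + 36\right)\right) = - 505 \left(50 + 33\right) = \left(-505\right) 83 = -41915$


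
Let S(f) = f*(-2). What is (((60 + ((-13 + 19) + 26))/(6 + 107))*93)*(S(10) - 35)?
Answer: -470580/113 ≈ -4164.4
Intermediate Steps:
S(f) = -2*f
(((60 + ((-13 + 19) + 26))/(6 + 107))*93)*(S(10) - 35) = (((60 + ((-13 + 19) + 26))/(6 + 107))*93)*(-2*10 - 35) = (((60 + (6 + 26))/113)*93)*(-20 - 35) = (((60 + 32)*(1/113))*93)*(-55) = ((92*(1/113))*93)*(-55) = ((92/113)*93)*(-55) = (8556/113)*(-55) = -470580/113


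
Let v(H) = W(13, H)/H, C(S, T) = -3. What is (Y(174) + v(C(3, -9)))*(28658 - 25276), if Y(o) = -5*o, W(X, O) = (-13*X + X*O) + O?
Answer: -8113418/3 ≈ -2.7045e+6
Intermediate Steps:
W(X, O) = O - 13*X + O*X (W(X, O) = (-13*X + O*X) + O = O - 13*X + O*X)
v(H) = (-169 + 14*H)/H (v(H) = (H - 13*13 + H*13)/H = (H - 169 + 13*H)/H = (-169 + 14*H)/H)
(Y(174) + v(C(3, -9)))*(28658 - 25276) = (-5*174 + (14 - 169/(-3)))*(28658 - 25276) = (-870 + (14 - 169*(-⅓)))*3382 = (-870 + (14 + 169/3))*3382 = (-870 + 211/3)*3382 = -2399/3*3382 = -8113418/3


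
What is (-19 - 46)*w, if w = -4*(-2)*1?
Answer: -520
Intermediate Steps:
w = 8 (w = 8*1 = 8)
(-19 - 46)*w = (-19 - 46)*8 = -65*8 = -520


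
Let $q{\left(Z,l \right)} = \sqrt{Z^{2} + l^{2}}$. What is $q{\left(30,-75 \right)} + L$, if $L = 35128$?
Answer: $35128 + 15 \sqrt{29} \approx 35209.0$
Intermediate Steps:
$q{\left(30,-75 \right)} + L = \sqrt{30^{2} + \left(-75\right)^{2}} + 35128 = \sqrt{900 + 5625} + 35128 = \sqrt{6525} + 35128 = 15 \sqrt{29} + 35128 = 35128 + 15 \sqrt{29}$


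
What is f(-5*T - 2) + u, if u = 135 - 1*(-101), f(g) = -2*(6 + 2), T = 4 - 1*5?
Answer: 220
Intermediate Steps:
T = -1 (T = 4 - 5 = -1)
f(g) = -16 (f(g) = -2*8 = -16)
u = 236 (u = 135 + 101 = 236)
f(-5*T - 2) + u = -16 + 236 = 220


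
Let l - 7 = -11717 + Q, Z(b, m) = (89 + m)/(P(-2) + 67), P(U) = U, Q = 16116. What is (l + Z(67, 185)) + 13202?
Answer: 1144794/65 ≈ 17612.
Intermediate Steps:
Z(b, m) = 89/65 + m/65 (Z(b, m) = (89 + m)/(-2 + 67) = (89 + m)/65 = (89 + m)*(1/65) = 89/65 + m/65)
l = 4406 (l = 7 + (-11717 + 16116) = 7 + 4399 = 4406)
(l + Z(67, 185)) + 13202 = (4406 + (89/65 + (1/65)*185)) + 13202 = (4406 + (89/65 + 37/13)) + 13202 = (4406 + 274/65) + 13202 = 286664/65 + 13202 = 1144794/65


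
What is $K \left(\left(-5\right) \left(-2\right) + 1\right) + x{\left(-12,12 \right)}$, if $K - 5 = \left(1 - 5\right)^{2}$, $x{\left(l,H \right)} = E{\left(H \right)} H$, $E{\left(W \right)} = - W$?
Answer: $87$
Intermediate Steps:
$x{\left(l,H \right)} = - H^{2}$ ($x{\left(l,H \right)} = - H H = - H^{2}$)
$K = 21$ ($K = 5 + \left(1 - 5\right)^{2} = 5 + \left(-4\right)^{2} = 5 + 16 = 21$)
$K \left(\left(-5\right) \left(-2\right) + 1\right) + x{\left(-12,12 \right)} = 21 \left(\left(-5\right) \left(-2\right) + 1\right) - 12^{2} = 21 \left(10 + 1\right) - 144 = 21 \cdot 11 - 144 = 231 - 144 = 87$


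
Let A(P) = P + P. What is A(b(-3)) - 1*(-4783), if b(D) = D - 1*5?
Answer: 4767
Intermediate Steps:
b(D) = -5 + D (b(D) = D - 5 = -5 + D)
A(P) = 2*P
A(b(-3)) - 1*(-4783) = 2*(-5 - 3) - 1*(-4783) = 2*(-8) + 4783 = -16 + 4783 = 4767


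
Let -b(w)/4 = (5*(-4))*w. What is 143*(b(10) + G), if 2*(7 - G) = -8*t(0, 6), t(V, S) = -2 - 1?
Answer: 113685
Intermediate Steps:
t(V, S) = -3
b(w) = 80*w (b(w) = -4*5*(-4)*w = -(-80)*w = 80*w)
G = -5 (G = 7 - (-4)*(-3) = 7 - ½*24 = 7 - 12 = -5)
143*(b(10) + G) = 143*(80*10 - 5) = 143*(800 - 5) = 143*795 = 113685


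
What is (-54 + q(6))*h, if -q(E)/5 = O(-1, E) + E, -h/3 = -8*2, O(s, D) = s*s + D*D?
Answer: -12912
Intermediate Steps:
O(s, D) = D² + s² (O(s, D) = s² + D² = D² + s²)
h = 48 (h = -(-24)*2 = -3*(-16) = 48)
q(E) = -5 - 5*E - 5*E² (q(E) = -5*((E² + (-1)²) + E) = -5*((E² + 1) + E) = -5*((1 + E²) + E) = -5*(1 + E + E²) = -5 - 5*E - 5*E²)
(-54 + q(6))*h = (-54 + (-5 - 5*6 - 5*6²))*48 = (-54 + (-5 - 30 - 5*36))*48 = (-54 + (-5 - 30 - 180))*48 = (-54 - 215)*48 = -269*48 = -12912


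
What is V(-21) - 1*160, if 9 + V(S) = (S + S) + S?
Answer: -232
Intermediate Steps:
V(S) = -9 + 3*S (V(S) = -9 + ((S + S) + S) = -9 + (2*S + S) = -9 + 3*S)
V(-21) - 1*160 = (-9 + 3*(-21)) - 1*160 = (-9 - 63) - 160 = -72 - 160 = -232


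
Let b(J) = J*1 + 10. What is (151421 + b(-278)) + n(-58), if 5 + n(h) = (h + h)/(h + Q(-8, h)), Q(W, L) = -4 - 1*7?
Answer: 10429328/69 ≈ 1.5115e+5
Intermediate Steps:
Q(W, L) = -11 (Q(W, L) = -4 - 7 = -11)
n(h) = -5 + 2*h/(-11 + h) (n(h) = -5 + (h + h)/(h - 11) = -5 + (2*h)/(-11 + h) = -5 + 2*h/(-11 + h))
b(J) = 10 + J (b(J) = J + 10 = 10 + J)
(151421 + b(-278)) + n(-58) = (151421 + (10 - 278)) + (55 - 3*(-58))/(-11 - 58) = (151421 - 268) + (55 + 174)/(-69) = 151153 - 1/69*229 = 151153 - 229/69 = 10429328/69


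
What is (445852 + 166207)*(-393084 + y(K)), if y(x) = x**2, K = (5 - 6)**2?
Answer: -240589987897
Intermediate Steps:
K = 1 (K = (-1)**2 = 1)
(445852 + 166207)*(-393084 + y(K)) = (445852 + 166207)*(-393084 + 1**2) = 612059*(-393084 + 1) = 612059*(-393083) = -240589987897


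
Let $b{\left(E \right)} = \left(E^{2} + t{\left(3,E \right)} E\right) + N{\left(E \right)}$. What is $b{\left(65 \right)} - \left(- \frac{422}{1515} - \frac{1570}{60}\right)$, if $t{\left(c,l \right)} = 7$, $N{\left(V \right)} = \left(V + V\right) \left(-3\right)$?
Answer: $\frac{13078829}{3030} \approx 4316.4$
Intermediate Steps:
$N{\left(V \right)} = - 6 V$ ($N{\left(V \right)} = 2 V \left(-3\right) = - 6 V$)
$b{\left(E \right)} = E + E^{2}$ ($b{\left(E \right)} = \left(E^{2} + 7 E\right) - 6 E = E + E^{2}$)
$b{\left(65 \right)} - \left(- \frac{422}{1515} - \frac{1570}{60}\right) = 65 \left(1 + 65\right) - \left(- \frac{422}{1515} - \frac{1570}{60}\right) = 65 \cdot 66 - \left(\left(-422\right) \frac{1}{1515} - \frac{157}{6}\right) = 4290 - \left(- \frac{422}{1515} - \frac{157}{6}\right) = 4290 - - \frac{80129}{3030} = 4290 + \frac{80129}{3030} = \frac{13078829}{3030}$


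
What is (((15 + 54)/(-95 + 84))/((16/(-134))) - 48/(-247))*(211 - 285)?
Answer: -42405885/10868 ≈ -3901.9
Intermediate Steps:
(((15 + 54)/(-95 + 84))/((16/(-134))) - 48/(-247))*(211 - 285) = ((69/(-11))/((16*(-1/134))) - 48*(-1/247))*(-74) = ((69*(-1/11))/(-8/67) + 48/247)*(-74) = (-69/11*(-67/8) + 48/247)*(-74) = (4623/88 + 48/247)*(-74) = (1146105/21736)*(-74) = -42405885/10868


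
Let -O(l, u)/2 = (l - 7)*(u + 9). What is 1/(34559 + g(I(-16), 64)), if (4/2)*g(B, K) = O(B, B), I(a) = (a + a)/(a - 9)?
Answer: 625/21636126 ≈ 2.8887e-5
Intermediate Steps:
I(a) = 2*a/(-9 + a) (I(a) = (2*a)/(-9 + a) = 2*a/(-9 + a))
O(l, u) = -2*(-7 + l)*(9 + u) (O(l, u) = -2*(l - 7)*(u + 9) = -2*(-7 + l)*(9 + u))
g(B, K) = 63 - B**2 - 2*B (g(B, K) = (126 - 18*B + 14*B - 2*B*B)/2 = (126 - 18*B + 14*B - 2*B**2)/2 = (126 - 4*B - 2*B**2)/2 = 63 - B**2 - 2*B)
1/(34559 + g(I(-16), 64)) = 1/(34559 + (63 - (2*(-16)/(-9 - 16))**2 - 4*(-16)/(-9 - 16))) = 1/(34559 + (63 - (2*(-16)/(-25))**2 - 4*(-16)/(-25))) = 1/(34559 + (63 - (2*(-16)*(-1/25))**2 - 4*(-16)*(-1)/25)) = 1/(34559 + (63 - (32/25)**2 - 2*32/25)) = 1/(34559 + (63 - 1*1024/625 - 64/25)) = 1/(34559 + (63 - 1024/625 - 64/25)) = 1/(34559 + 36751/625) = 1/(21636126/625) = 625/21636126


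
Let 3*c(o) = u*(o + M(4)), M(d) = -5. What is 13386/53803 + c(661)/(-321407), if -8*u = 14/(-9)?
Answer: 116101794910/466901842167 ≈ 0.24866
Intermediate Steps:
u = 7/36 (u = -7/(4*(-9)) = -7*(-1)/(4*9) = -⅛*(-14/9) = 7/36 ≈ 0.19444)
c(o) = -35/108 + 7*o/108 (c(o) = (7*(o - 5)/36)/3 = (7*(-5 + o)/36)/3 = (-35/36 + 7*o/36)/3 = -35/108 + 7*o/108)
13386/53803 + c(661)/(-321407) = 13386/53803 + (-35/108 + (7/108)*661)/(-321407) = 13386*(1/53803) + (-35/108 + 4627/108)*(-1/321407) = 13386/53803 + (1148/27)*(-1/321407) = 13386/53803 - 1148/8677989 = 116101794910/466901842167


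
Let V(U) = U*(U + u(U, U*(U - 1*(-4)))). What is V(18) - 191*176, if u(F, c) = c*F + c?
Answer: 102140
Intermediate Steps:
u(F, c) = c + F*c (u(F, c) = F*c + c = c + F*c)
V(U) = U*(U + U*(1 + U)*(4 + U)) (V(U) = U*(U + (U*(U - 1*(-4)))*(1 + U)) = U*(U + (U*(U + 4))*(1 + U)) = U*(U + (U*(4 + U))*(1 + U)) = U*(U + U*(1 + U)*(4 + U)))
V(18) - 191*176 = 18²*(1 + (1 + 18)*(4 + 18)) - 191*176 = 324*(1 + 19*22) - 33616 = 324*(1 + 418) - 33616 = 324*419 - 33616 = 135756 - 33616 = 102140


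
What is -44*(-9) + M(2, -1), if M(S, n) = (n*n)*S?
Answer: 398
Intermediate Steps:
M(S, n) = S*n² (M(S, n) = n²*S = S*n²)
-44*(-9) + M(2, -1) = -44*(-9) + 2*(-1)² = 396 + 2*1 = 396 + 2 = 398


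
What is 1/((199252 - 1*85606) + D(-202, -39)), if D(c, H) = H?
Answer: 1/113607 ≈ 8.8023e-6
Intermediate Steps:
1/((199252 - 1*85606) + D(-202, -39)) = 1/((199252 - 1*85606) - 39) = 1/((199252 - 85606) - 39) = 1/(113646 - 39) = 1/113607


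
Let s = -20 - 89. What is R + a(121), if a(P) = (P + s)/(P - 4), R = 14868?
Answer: 579856/39 ≈ 14868.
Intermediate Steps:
s = -109
a(P) = (-109 + P)/(-4 + P) (a(P) = (P - 109)/(P - 4) = (-109 + P)/(-4 + P))
R + a(121) = 14868 + (-109 + 121)/(-4 + 121) = 14868 + 12/117 = 14868 + (1/117)*12 = 14868 + 4/39 = 579856/39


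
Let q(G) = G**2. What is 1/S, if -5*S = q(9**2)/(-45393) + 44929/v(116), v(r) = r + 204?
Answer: -24209600/679120859 ≈ -0.035648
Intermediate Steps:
v(r) = 204 + r
S = -679120859/24209600 (S = -((9**2)**2/(-45393) + 44929/(204 + 116))/5 = -(81**2*(-1/45393) + 44929/320)/5 = -(6561*(-1/45393) + 44929*(1/320))/5 = -(-2187/15131 + 44929/320)/5 = -1/5*679120859/4841920 = -679120859/24209600 ≈ -28.052)
1/S = 1/(-679120859/24209600) = -24209600/679120859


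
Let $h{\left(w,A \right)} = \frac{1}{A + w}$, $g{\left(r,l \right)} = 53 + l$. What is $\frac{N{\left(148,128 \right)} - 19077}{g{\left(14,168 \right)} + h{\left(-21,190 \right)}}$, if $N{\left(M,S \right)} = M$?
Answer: $- \frac{3199001}{37350} \approx -85.649$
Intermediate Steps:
$\frac{N{\left(148,128 \right)} - 19077}{g{\left(14,168 \right)} + h{\left(-21,190 \right)}} = \frac{148 - 19077}{\left(53 + 168\right) + \frac{1}{190 - 21}} = - \frac{18929}{221 + \frac{1}{169}} = - \frac{18929}{\frac{37350}{169}} = \left(-18929\right) \frac{169}{37350} = - \frac{3199001}{37350}$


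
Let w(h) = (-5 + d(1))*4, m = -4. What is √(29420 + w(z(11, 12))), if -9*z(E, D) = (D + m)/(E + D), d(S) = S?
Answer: 2*√7351 ≈ 171.48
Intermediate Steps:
z(E, D) = -(-4 + D)/(9*(D + E)) (z(E, D) = -(D - 4)/(9*(E + D)) = -(-4 + D)/(9*(D + E)))
w(h) = -16 (w(h) = (-5 + 1)*4 = -4*4 = -16)
√(29420 + w(z(11, 12))) = √(29420 - 16) = √29404 = 2*√7351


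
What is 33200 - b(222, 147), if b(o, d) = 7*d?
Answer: 32171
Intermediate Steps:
33200 - b(222, 147) = 33200 - 7*147 = 33200 - 1*1029 = 33200 - 1029 = 32171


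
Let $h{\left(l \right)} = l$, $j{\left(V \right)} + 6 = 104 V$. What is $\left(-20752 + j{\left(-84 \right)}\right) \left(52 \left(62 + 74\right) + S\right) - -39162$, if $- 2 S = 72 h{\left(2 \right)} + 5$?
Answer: $-206345103$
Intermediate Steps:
$j{\left(V \right)} = -6 + 104 V$
$S = - \frac{149}{2}$ ($S = - \frac{72 \cdot 2 + 5}{2} = - \frac{144 + 5}{2} = \left(- \frac{1}{2}\right) 149 = - \frac{149}{2} \approx -74.5$)
$\left(-20752 + j{\left(-84 \right)}\right) \left(52 \left(62 + 74\right) + S\right) - -39162 = \left(-20752 + \left(-6 + 104 \left(-84\right)\right)\right) \left(52 \left(62 + 74\right) - \frac{149}{2}\right) - -39162 = \left(-20752 - 8742\right) \left(52 \cdot 136 - \frac{149}{2}\right) + 39162 = \left(-20752 - 8742\right) \left(7072 - \frac{149}{2}\right) + 39162 = \left(-29494\right) \frac{13995}{2} + 39162 = -206384265 + 39162 = -206345103$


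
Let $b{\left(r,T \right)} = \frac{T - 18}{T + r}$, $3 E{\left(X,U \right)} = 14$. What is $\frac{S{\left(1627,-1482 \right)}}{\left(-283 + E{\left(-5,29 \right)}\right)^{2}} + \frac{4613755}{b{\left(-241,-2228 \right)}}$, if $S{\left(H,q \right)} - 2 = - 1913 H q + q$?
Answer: $\frac{8035581864794403}{1565967350} \approx 5.1314 \cdot 10^{6}$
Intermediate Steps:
$E{\left(X,U \right)} = \frac{14}{3}$ ($E{\left(X,U \right)} = \frac{1}{3} \cdot 14 = \frac{14}{3}$)
$S{\left(H,q \right)} = 2 + q - 1913 H q$ ($S{\left(H,q \right)} = 2 + \left(- 1913 H q + q\right) = 2 - \left(- q + 1913 H q\right) = 2 + q - 1913 H q$)
$b{\left(r,T \right)} = \frac{-18 + T}{T + r}$
$\frac{S{\left(1627,-1482 \right)}}{\left(-283 + E{\left(-5,29 \right)}\right)^{2}} + \frac{4613755}{b{\left(-241,-2228 \right)}} = \frac{2 - 1482 - 3112451 \left(-1482\right)}{\left(-283 + \frac{14}{3}\right)^{2}} + \frac{4613755}{\frac{1}{-2228 - 241} \left(-18 - 2228\right)} = \frac{2 - 1482 + 4612652382}{\left(- \frac{835}{3}\right)^{2}} + \frac{4613755}{\frac{1}{-2469} \left(-2246\right)} = \frac{4612650902}{\frac{697225}{9}} + \frac{4613755}{\left(- \frac{1}{2469}\right) \left(-2246\right)} = 4612650902 \cdot \frac{9}{697225} + \frac{4613755}{\frac{2246}{2469}} = \frac{41513858118}{697225} + 4613755 \cdot \frac{2469}{2246} = \frac{41513858118}{697225} + \frac{11391361095}{2246} = \frac{8035581864794403}{1565967350}$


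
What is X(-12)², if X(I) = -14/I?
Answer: 49/36 ≈ 1.3611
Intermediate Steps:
X(-12)² = (-14/(-12))² = (-14*(-1/12))² = (7/6)² = 49/36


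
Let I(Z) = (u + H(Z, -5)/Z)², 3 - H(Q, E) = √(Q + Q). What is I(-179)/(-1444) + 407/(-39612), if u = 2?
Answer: -1488042077/114546030303 - 355*I*√358/23133602 ≈ -0.012991 - 0.00029035*I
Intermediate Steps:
H(Q, E) = 3 - √2*√Q (H(Q, E) = 3 - √(Q + Q) = 3 - √(2*Q) = 3 - √2*√Q)
I(Z) = (2 + (3 - √2*√Z)/Z)²
I(-179)/(-1444) + 407/(-39612) = ((3 + 2*(-179) - √2*√(-179))²/(-179)²)/(-1444) + 407/(-39612) = ((3 - 358 - √2*I*√179)²/32041)*(-1/1444) + 407*(-1/39612) = ((3 - 358 - I*√358)²/32041)*(-1/1444) - 407/39612 = ((-355 - I*√358)²/32041)*(-1/1444) - 407/39612 = -(-355 - I*√358)²/46267204 - 407/39612 = -407/39612 - (-355 - I*√358)²/46267204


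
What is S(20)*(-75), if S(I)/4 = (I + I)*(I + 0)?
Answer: -240000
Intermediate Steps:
S(I) = 8*I**2 (S(I) = 4*((I + I)*(I + 0)) = 4*((2*I)*I) = 4*(2*I**2) = 8*I**2)
S(20)*(-75) = (8*20**2)*(-75) = (8*400)*(-75) = 3200*(-75) = -240000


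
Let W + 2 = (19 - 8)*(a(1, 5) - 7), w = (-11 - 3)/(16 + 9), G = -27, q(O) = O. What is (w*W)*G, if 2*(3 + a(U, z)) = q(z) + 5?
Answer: -21546/25 ≈ -861.84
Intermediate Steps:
a(U, z) = -½ + z/2 (a(U, z) = -3 + (z + 5)/2 = -3 + (5 + z)/2 = -3 + (5/2 + z/2) = -½ + z/2)
w = -14/25 ≈ -0.56000
W = -57 (W = -2 + (19 - 8)*((-½ + (½)*5) - 7) = -2 + 11*((-½ + 5/2) - 7) = -2 + 11*(2 - 7) = -2 + 11*(-5) = -2 - 55 = -57)
(w*W)*G = -14/25*(-57)*(-27) = (798/25)*(-27) = -21546/25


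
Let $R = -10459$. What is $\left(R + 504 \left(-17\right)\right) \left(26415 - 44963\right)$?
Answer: $352912796$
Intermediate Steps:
$\left(R + 504 \left(-17\right)\right) \left(26415 - 44963\right) = \left(-10459 + 504 \left(-17\right)\right) \left(26415 - 44963\right) = \left(-10459 - 8568\right) \left(-18548\right) = \left(-19027\right) \left(-18548\right) = 352912796$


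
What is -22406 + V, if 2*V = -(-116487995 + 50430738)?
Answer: 66012445/2 ≈ 3.3006e+7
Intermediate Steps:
V = 66057257/2 (V = (-(-116487995 + 50430738))/2 = (-6613/(1/((10881 + 7626) - 28496)))/2 = (-6613/(1/(18507 - 28496)))/2 = (-6613/(1/(-9989)))/2 = (-6613/(-1/9989))/2 = (-6613*(-9989))/2 = (½)*66057257 = 66057257/2 ≈ 3.3029e+7)
-22406 + V = -22406 + 66057257/2 = 66012445/2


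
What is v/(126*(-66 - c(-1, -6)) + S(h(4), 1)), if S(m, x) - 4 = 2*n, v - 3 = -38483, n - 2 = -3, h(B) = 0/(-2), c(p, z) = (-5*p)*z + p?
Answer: 4810/551 ≈ 8.7296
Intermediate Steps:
c(p, z) = p - 5*p*z (c(p, z) = -5*p*z + p = p - 5*p*z)
h(B) = 0 (h(B) = 0*(-½) = 0)
n = -1 (n = 2 - 3 = -1)
v = -38480 (v = 3 - 38483 = -38480)
S(m, x) = 2 (S(m, x) = 4 + 2*(-1) = 4 - 2 = 2)
v/(126*(-66 - c(-1, -6)) + S(h(4), 1)) = -38480/(126*(-66 - (-1)*(1 - 5*(-6))) + 2) = -38480/(126*(-66 - (-1)*(1 + 30)) + 2) = -38480/(126*(-66 - (-1)*31) + 2) = -38480/(126*(-66 - 1*(-31)) + 2) = -38480/(126*(-66 + 31) + 2) = -38480/(126*(-35) + 2) = -38480/(-4410 + 2) = -38480/(-4408) = -38480*(-1/4408) = 4810/551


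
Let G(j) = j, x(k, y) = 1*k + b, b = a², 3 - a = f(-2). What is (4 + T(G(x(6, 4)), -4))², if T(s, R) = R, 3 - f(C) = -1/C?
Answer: 0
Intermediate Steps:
f(C) = 3 + 1/C (f(C) = 3 - (-1)/C = 3 + 1/C)
a = ½ (a = 3 - (3 + 1/(-2)) = 3 - (3 - ½) = 3 - 1*5/2 = 3 - 5/2 = ½ ≈ 0.50000)
b = ¼ (b = (½)² = ¼ ≈ 0.25000)
x(k, y) = ¼ + k (x(k, y) = 1*k + ¼ = k + ¼ = ¼ + k)
(4 + T(G(x(6, 4)), -4))² = (4 - 4)² = 0² = 0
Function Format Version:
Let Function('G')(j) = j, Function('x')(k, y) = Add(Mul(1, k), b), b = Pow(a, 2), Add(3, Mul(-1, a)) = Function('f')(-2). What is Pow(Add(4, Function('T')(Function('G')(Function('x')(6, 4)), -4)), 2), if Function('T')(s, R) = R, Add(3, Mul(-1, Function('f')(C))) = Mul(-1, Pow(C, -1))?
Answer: 0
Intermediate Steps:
Function('f')(C) = Add(3, Pow(C, -1)) (Function('f')(C) = Add(3, Mul(-1, Mul(-1, Pow(C, -1)))) = Add(3, Pow(C, -1)))
a = Rational(1, 2) (a = Add(3, Mul(-1, Add(3, Pow(-2, -1)))) = Add(3, Mul(-1, Add(3, Rational(-1, 2)))) = Add(3, Mul(-1, Rational(5, 2))) = Add(3, Rational(-5, 2)) = Rational(1, 2) ≈ 0.50000)
b = Rational(1, 4) (b = Pow(Rational(1, 2), 2) = Rational(1, 4) ≈ 0.25000)
Function('x')(k, y) = Add(Rational(1, 4), k) (Function('x')(k, y) = Add(Mul(1, k), Rational(1, 4)) = Add(k, Rational(1, 4)) = Add(Rational(1, 4), k))
Pow(Add(4, Function('T')(Function('G')(Function('x')(6, 4)), -4)), 2) = Pow(Add(4, -4), 2) = Pow(0, 2) = 0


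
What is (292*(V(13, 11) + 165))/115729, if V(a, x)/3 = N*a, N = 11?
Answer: 173448/115729 ≈ 1.4987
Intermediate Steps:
V(a, x) = 33*a (V(a, x) = 3*(11*a) = 33*a)
(292*(V(13, 11) + 165))/115729 = (292*(33*13 + 165))/115729 = (292*(429 + 165))*(1/115729) = (292*594)*(1/115729) = 173448*(1/115729) = 173448/115729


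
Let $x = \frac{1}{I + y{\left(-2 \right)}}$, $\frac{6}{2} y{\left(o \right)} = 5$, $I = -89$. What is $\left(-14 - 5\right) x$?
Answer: $\frac{57}{262} \approx 0.21756$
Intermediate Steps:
$y{\left(o \right)} = \frac{5}{3}$ ($y{\left(o \right)} = \frac{1}{3} \cdot 5 = \frac{5}{3}$)
$x = - \frac{3}{262}$ ($x = \frac{1}{-89 + \frac{5}{3}} = \frac{1}{- \frac{262}{3}} = - \frac{3}{262} \approx -0.01145$)
$\left(-14 - 5\right) x = \left(-14 - 5\right) \left(- \frac{3}{262}\right) = \left(-19\right) \left(- \frac{3}{262}\right) = \frac{57}{262}$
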